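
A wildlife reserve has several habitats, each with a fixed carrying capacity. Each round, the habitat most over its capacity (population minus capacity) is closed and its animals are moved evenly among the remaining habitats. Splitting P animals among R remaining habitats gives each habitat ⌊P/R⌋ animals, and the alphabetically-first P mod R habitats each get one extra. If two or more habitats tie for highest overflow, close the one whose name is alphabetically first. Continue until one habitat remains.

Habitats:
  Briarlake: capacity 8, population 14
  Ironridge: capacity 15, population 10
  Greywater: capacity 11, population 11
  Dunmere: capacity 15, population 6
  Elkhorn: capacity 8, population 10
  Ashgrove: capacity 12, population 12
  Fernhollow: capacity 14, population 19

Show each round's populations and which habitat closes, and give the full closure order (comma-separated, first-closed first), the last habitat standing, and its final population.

Round 1: Ashgrove=12 Briarlake=14 Dunmere=6 Elkhorn=10 Fernhollow=19 Greywater=11 Ironridge=10 → close Briarlake (overflow 6)
  14÷6 = 2 each, +1 to first 2
Round 2: Ashgrove=15 Dunmere=9 Elkhorn=12 Fernhollow=21 Greywater=13 Ironridge=12 → close Fernhollow (overflow 7)
  21÷5 = 4 each, +1 to first 1
Round 3: Ashgrove=20 Dunmere=13 Elkhorn=16 Greywater=17 Ironridge=16 → close Ashgrove (overflow 8)
  20÷4 = 5 each, +1 to first 0
Round 4: Dunmere=18 Elkhorn=21 Greywater=22 Ironridge=21 → close Elkhorn (overflow 13)
  21÷3 = 7 each, +1 to first 0
Round 5: Dunmere=25 Greywater=29 Ironridge=28 → close Greywater (overflow 18)
  29÷2 = 14 each, +1 to first 1
Round 6: Dunmere=40 Ironridge=42 → close Ironridge (overflow 27)
  42÷1 = 42 each, +1 to first 0

Closure order: Briarlake, Fernhollow, Ashgrove, Elkhorn, Greywater, Ironridge
Last habitat: Dunmere with 82 animals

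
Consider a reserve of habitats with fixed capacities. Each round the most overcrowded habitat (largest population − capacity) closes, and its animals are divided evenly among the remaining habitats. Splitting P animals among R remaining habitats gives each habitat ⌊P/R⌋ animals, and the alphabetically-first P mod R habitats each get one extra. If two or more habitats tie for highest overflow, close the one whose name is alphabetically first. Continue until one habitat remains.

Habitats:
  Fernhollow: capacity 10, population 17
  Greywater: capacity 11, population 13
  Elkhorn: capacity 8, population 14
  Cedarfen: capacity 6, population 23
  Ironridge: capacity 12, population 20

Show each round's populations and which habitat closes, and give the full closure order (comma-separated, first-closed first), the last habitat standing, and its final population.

Round 1: Cedarfen=23 Elkhorn=14 Fernhollow=17 Greywater=13 Ironridge=20 → close Cedarfen (overflow 17)
  23÷4 = 5 each, +1 to first 3
Round 2: Elkhorn=20 Fernhollow=23 Greywater=19 Ironridge=25 → close Fernhollow (overflow 13)
  23÷3 = 7 each, +1 to first 2
Round 3: Elkhorn=28 Greywater=27 Ironridge=32 → close Elkhorn (overflow 20)
  28÷2 = 14 each, +1 to first 0
Round 4: Greywater=41 Ironridge=46 → close Ironridge (overflow 34)
  46÷1 = 46 each, +1 to first 0

Closure order: Cedarfen, Fernhollow, Elkhorn, Ironridge
Last habitat: Greywater with 87 animals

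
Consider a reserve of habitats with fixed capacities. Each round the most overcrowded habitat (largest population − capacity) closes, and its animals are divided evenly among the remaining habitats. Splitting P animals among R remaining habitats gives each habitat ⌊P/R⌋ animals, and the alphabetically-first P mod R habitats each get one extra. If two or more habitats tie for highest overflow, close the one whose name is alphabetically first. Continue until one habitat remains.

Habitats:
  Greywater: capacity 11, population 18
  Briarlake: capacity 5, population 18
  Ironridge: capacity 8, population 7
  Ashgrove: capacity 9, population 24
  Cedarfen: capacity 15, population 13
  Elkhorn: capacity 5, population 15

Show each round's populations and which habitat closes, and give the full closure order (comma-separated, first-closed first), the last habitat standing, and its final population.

Round 1: Ashgrove=24 Briarlake=18 Cedarfen=13 Elkhorn=15 Greywater=18 Ironridge=7 → close Ashgrove (overflow 15)
  24÷5 = 4 each, +1 to first 4
Round 2: Briarlake=23 Cedarfen=18 Elkhorn=20 Greywater=23 Ironridge=11 → close Briarlake (overflow 18)
  23÷4 = 5 each, +1 to first 3
Round 3: Cedarfen=24 Elkhorn=26 Greywater=29 Ironridge=16 → close Elkhorn (overflow 21)
  26÷3 = 8 each, +1 to first 2
Round 4: Cedarfen=33 Greywater=38 Ironridge=24 → close Greywater (overflow 27)
  38÷2 = 19 each, +1 to first 0
Round 5: Cedarfen=52 Ironridge=43 → close Cedarfen (overflow 37)
  52÷1 = 52 each, +1 to first 0

Closure order: Ashgrove, Briarlake, Elkhorn, Greywater, Cedarfen
Last habitat: Ironridge with 95 animals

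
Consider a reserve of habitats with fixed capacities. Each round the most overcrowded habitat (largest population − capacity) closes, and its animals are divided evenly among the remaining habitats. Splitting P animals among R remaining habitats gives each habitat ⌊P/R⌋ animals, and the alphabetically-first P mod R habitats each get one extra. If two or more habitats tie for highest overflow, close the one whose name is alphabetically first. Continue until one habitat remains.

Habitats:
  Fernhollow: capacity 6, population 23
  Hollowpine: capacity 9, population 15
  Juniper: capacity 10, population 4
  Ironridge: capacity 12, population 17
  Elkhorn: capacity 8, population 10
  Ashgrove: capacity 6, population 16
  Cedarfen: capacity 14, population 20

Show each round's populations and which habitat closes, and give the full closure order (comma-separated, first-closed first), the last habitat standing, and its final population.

Round 1: Ashgrove=16 Cedarfen=20 Elkhorn=10 Fernhollow=23 Hollowpine=15 Ironridge=17 Juniper=4 → close Fernhollow (overflow 17)
  23÷6 = 3 each, +1 to first 5
Round 2: Ashgrove=20 Cedarfen=24 Elkhorn=14 Hollowpine=19 Ironridge=21 Juniper=7 → close Ashgrove (overflow 14)
  20÷5 = 4 each, +1 to first 0
Round 3: Cedarfen=28 Elkhorn=18 Hollowpine=23 Ironridge=25 Juniper=11 → close Cedarfen (overflow 14)
  28÷4 = 7 each, +1 to first 0
Round 4: Elkhorn=25 Hollowpine=30 Ironridge=32 Juniper=18 → close Hollowpine (overflow 21)
  30÷3 = 10 each, +1 to first 0
Round 5: Elkhorn=35 Ironridge=42 Juniper=28 → close Ironridge (overflow 30)
  42÷2 = 21 each, +1 to first 0
Round 6: Elkhorn=56 Juniper=49 → close Elkhorn (overflow 48)
  56÷1 = 56 each, +1 to first 0

Closure order: Fernhollow, Ashgrove, Cedarfen, Hollowpine, Ironridge, Elkhorn
Last habitat: Juniper with 105 animals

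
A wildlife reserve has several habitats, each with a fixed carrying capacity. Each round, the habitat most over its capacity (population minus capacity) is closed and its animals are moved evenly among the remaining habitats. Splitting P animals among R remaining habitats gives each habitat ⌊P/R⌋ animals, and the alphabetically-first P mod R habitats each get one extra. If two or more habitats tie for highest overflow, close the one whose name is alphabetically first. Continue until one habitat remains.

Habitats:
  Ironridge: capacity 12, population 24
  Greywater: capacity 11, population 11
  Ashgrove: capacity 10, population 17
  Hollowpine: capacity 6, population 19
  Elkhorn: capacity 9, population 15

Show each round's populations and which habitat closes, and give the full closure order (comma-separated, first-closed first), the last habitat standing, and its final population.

Closure order: Hollowpine, Ironridge, Ashgrove, Elkhorn
Last habitat: Greywater with 86 animals

Round 1: Ashgrove=17 Elkhorn=15 Greywater=11 Hollowpine=19 Ironridge=24 → close Hollowpine (overflow 13)
  19÷4 = 4 each, +1 to first 3
Round 2: Ashgrove=22 Elkhorn=20 Greywater=16 Ironridge=28 → close Ironridge (overflow 16)
  28÷3 = 9 each, +1 to first 1
Round 3: Ashgrove=32 Elkhorn=29 Greywater=25 → close Ashgrove (overflow 22)
  32÷2 = 16 each, +1 to first 0
Round 4: Elkhorn=45 Greywater=41 → close Elkhorn (overflow 36)
  45÷1 = 45 each, +1 to first 0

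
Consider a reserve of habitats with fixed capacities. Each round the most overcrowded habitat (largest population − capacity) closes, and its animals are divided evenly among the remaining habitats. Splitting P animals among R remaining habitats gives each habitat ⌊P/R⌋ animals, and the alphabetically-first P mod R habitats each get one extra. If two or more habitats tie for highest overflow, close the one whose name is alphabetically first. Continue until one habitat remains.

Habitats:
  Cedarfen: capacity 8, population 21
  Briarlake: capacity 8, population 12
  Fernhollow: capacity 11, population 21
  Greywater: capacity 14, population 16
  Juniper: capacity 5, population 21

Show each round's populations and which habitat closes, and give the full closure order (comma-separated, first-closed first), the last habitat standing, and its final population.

Closure order: Juniper, Cedarfen, Fernhollow, Briarlake
Last habitat: Greywater with 91 animals

Round 1: Briarlake=12 Cedarfen=21 Fernhollow=21 Greywater=16 Juniper=21 → close Juniper (overflow 16)
  21÷4 = 5 each, +1 to first 1
Round 2: Briarlake=18 Cedarfen=26 Fernhollow=26 Greywater=21 → close Cedarfen (overflow 18)
  26÷3 = 8 each, +1 to first 2
Round 3: Briarlake=27 Fernhollow=35 Greywater=29 → close Fernhollow (overflow 24)
  35÷2 = 17 each, +1 to first 1
Round 4: Briarlake=45 Greywater=46 → close Briarlake (overflow 37)
  45÷1 = 45 each, +1 to first 0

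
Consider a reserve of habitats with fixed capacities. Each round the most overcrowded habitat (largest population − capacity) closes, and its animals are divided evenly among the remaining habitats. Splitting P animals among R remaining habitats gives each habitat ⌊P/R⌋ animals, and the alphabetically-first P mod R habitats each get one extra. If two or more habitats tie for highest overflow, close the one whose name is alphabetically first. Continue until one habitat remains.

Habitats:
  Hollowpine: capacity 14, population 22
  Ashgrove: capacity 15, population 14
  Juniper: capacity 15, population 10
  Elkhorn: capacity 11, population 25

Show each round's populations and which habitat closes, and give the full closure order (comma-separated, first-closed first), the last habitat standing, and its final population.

Closure order: Elkhorn, Hollowpine, Ashgrove
Last habitat: Juniper with 71 animals

Round 1: Ashgrove=14 Elkhorn=25 Hollowpine=22 Juniper=10 → close Elkhorn (overflow 14)
  25÷3 = 8 each, +1 to first 1
Round 2: Ashgrove=23 Hollowpine=30 Juniper=18 → close Hollowpine (overflow 16)
  30÷2 = 15 each, +1 to first 0
Round 3: Ashgrove=38 Juniper=33 → close Ashgrove (overflow 23)
  38÷1 = 38 each, +1 to first 0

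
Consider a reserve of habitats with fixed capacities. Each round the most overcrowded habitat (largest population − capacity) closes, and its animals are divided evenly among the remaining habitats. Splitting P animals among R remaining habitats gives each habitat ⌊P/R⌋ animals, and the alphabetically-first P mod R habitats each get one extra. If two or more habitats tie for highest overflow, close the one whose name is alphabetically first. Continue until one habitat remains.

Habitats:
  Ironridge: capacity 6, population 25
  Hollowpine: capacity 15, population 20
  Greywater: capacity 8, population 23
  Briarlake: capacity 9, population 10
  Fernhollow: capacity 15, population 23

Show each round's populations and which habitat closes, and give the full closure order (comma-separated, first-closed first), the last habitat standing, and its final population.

Round 1: Briarlake=10 Fernhollow=23 Greywater=23 Hollowpine=20 Ironridge=25 → close Ironridge (overflow 19)
  25÷4 = 6 each, +1 to first 1
Round 2: Briarlake=17 Fernhollow=29 Greywater=29 Hollowpine=26 → close Greywater (overflow 21)
  29÷3 = 9 each, +1 to first 2
Round 3: Briarlake=27 Fernhollow=39 Hollowpine=35 → close Fernhollow (overflow 24)
  39÷2 = 19 each, +1 to first 1
Round 4: Briarlake=47 Hollowpine=54 → close Hollowpine (overflow 39)
  54÷1 = 54 each, +1 to first 0

Closure order: Ironridge, Greywater, Fernhollow, Hollowpine
Last habitat: Briarlake with 101 animals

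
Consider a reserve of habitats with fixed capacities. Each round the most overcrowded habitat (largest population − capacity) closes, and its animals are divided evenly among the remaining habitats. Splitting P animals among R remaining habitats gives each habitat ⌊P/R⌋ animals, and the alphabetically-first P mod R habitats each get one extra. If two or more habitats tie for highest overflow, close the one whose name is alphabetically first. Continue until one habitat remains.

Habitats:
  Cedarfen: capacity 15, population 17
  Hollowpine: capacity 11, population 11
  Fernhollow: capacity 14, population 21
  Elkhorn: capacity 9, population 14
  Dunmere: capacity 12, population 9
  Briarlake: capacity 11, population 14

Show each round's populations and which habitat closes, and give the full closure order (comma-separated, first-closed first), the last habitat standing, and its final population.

Round 1: Briarlake=14 Cedarfen=17 Dunmere=9 Elkhorn=14 Fernhollow=21 Hollowpine=11 → close Fernhollow (overflow 7)
  21÷5 = 4 each, +1 to first 1
Round 2: Briarlake=19 Cedarfen=21 Dunmere=13 Elkhorn=18 Hollowpine=15 → close Elkhorn (overflow 9)
  18÷4 = 4 each, +1 to first 2
Round 3: Briarlake=24 Cedarfen=26 Dunmere=17 Hollowpine=19 → close Briarlake (overflow 13)
  24÷3 = 8 each, +1 to first 0
Round 4: Cedarfen=34 Dunmere=25 Hollowpine=27 → close Cedarfen (overflow 19)
  34÷2 = 17 each, +1 to first 0
Round 5: Dunmere=42 Hollowpine=44 → close Hollowpine (overflow 33)
  44÷1 = 44 each, +1 to first 0

Closure order: Fernhollow, Elkhorn, Briarlake, Cedarfen, Hollowpine
Last habitat: Dunmere with 86 animals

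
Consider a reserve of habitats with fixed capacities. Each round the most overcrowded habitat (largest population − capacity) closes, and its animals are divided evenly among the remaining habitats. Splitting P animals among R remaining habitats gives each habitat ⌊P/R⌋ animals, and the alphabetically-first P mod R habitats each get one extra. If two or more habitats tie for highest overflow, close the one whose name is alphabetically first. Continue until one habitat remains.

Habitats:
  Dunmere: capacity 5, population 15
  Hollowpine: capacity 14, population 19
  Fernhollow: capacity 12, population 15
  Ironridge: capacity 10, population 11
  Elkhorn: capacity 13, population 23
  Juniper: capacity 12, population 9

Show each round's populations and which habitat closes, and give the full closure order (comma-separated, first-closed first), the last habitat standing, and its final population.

Round 1: Dunmere=15 Elkhorn=23 Fernhollow=15 Hollowpine=19 Ironridge=11 Juniper=9 → close Dunmere (overflow 10)
  15÷5 = 3 each, +1 to first 0
Round 2: Elkhorn=26 Fernhollow=18 Hollowpine=22 Ironridge=14 Juniper=12 → close Elkhorn (overflow 13)
  26÷4 = 6 each, +1 to first 2
Round 3: Fernhollow=25 Hollowpine=29 Ironridge=20 Juniper=18 → close Hollowpine (overflow 15)
  29÷3 = 9 each, +1 to first 2
Round 4: Fernhollow=35 Ironridge=30 Juniper=27 → close Fernhollow (overflow 23)
  35÷2 = 17 each, +1 to first 1
Round 5: Ironridge=48 Juniper=44 → close Ironridge (overflow 38)
  48÷1 = 48 each, +1 to first 0

Closure order: Dunmere, Elkhorn, Hollowpine, Fernhollow, Ironridge
Last habitat: Juniper with 92 animals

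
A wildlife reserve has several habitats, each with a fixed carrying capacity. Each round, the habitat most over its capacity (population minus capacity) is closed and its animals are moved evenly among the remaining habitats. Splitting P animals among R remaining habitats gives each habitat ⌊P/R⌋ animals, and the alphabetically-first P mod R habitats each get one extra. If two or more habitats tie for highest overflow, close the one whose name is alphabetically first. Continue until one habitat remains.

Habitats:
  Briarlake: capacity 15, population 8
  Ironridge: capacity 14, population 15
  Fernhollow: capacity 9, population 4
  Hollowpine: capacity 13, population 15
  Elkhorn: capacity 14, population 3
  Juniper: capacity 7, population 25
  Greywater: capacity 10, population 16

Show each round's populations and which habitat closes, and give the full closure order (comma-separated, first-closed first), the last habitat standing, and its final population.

Closure order: Juniper, Greywater, Hollowpine, Ironridge, Briarlake, Fernhollow
Last habitat: Elkhorn with 86 animals

Round 1: Briarlake=8 Elkhorn=3 Fernhollow=4 Greywater=16 Hollowpine=15 Ironridge=15 Juniper=25 → close Juniper (overflow 18)
  25÷6 = 4 each, +1 to first 1
Round 2: Briarlake=13 Elkhorn=7 Fernhollow=8 Greywater=20 Hollowpine=19 Ironridge=19 → close Greywater (overflow 10)
  20÷5 = 4 each, +1 to first 0
Round 3: Briarlake=17 Elkhorn=11 Fernhollow=12 Hollowpine=23 Ironridge=23 → close Hollowpine (overflow 10)
  23÷4 = 5 each, +1 to first 3
Round 4: Briarlake=23 Elkhorn=17 Fernhollow=18 Ironridge=28 → close Ironridge (overflow 14)
  28÷3 = 9 each, +1 to first 1
Round 5: Briarlake=33 Elkhorn=26 Fernhollow=27 → close Briarlake (overflow 18)
  33÷2 = 16 each, +1 to first 1
Round 6: Elkhorn=43 Fernhollow=43 → close Fernhollow (overflow 34)
  43÷1 = 43 each, +1 to first 0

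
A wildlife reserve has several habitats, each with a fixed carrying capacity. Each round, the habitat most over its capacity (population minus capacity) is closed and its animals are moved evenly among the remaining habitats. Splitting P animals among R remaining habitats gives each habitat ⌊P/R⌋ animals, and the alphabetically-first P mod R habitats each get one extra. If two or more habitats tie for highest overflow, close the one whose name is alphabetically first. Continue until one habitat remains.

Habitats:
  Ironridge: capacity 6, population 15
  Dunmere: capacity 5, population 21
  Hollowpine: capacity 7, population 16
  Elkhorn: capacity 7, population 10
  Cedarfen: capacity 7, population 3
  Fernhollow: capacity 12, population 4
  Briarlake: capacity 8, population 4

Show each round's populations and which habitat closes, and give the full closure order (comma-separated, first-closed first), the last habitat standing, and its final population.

Round 1: Briarlake=4 Cedarfen=3 Dunmere=21 Elkhorn=10 Fernhollow=4 Hollowpine=16 Ironridge=15 → close Dunmere (overflow 16)
  21÷6 = 3 each, +1 to first 3
Round 2: Briarlake=8 Cedarfen=7 Elkhorn=14 Fernhollow=7 Hollowpine=19 Ironridge=18 → close Hollowpine (overflow 12)
  19÷5 = 3 each, +1 to first 4
Round 3: Briarlake=12 Cedarfen=11 Elkhorn=18 Fernhollow=11 Ironridge=21 → close Ironridge (overflow 15)
  21÷4 = 5 each, +1 to first 1
Round 4: Briarlake=18 Cedarfen=16 Elkhorn=23 Fernhollow=16 → close Elkhorn (overflow 16)
  23÷3 = 7 each, +1 to first 2
Round 5: Briarlake=26 Cedarfen=24 Fernhollow=23 → close Briarlake (overflow 18)
  26÷2 = 13 each, +1 to first 0
Round 6: Cedarfen=37 Fernhollow=36 → close Cedarfen (overflow 30)
  37÷1 = 37 each, +1 to first 0

Closure order: Dunmere, Hollowpine, Ironridge, Elkhorn, Briarlake, Cedarfen
Last habitat: Fernhollow with 73 animals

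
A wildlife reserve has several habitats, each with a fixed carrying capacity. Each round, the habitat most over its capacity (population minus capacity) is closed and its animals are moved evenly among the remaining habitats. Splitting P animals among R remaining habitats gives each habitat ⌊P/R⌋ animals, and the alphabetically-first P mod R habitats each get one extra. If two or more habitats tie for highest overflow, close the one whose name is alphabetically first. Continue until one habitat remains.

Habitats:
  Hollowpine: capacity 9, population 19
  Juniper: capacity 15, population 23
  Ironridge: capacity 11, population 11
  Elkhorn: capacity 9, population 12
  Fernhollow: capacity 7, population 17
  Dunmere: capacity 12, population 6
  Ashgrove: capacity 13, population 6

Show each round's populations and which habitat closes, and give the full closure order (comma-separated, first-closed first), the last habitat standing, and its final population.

Closure order: Fernhollow, Hollowpine, Juniper, Elkhorn, Ironridge, Ashgrove
Last habitat: Dunmere with 94 animals

Round 1: Ashgrove=6 Dunmere=6 Elkhorn=12 Fernhollow=17 Hollowpine=19 Ironridge=11 Juniper=23 → close Fernhollow (overflow 10)
  17÷6 = 2 each, +1 to first 5
Round 2: Ashgrove=9 Dunmere=9 Elkhorn=15 Hollowpine=22 Ironridge=14 Juniper=25 → close Hollowpine (overflow 13)
  22÷5 = 4 each, +1 to first 2
Round 3: Ashgrove=14 Dunmere=14 Elkhorn=19 Ironridge=18 Juniper=29 → close Juniper (overflow 14)
  29÷4 = 7 each, +1 to first 1
Round 4: Ashgrove=22 Dunmere=21 Elkhorn=26 Ironridge=25 → close Elkhorn (overflow 17)
  26÷3 = 8 each, +1 to first 2
Round 5: Ashgrove=31 Dunmere=30 Ironridge=33 → close Ironridge (overflow 22)
  33÷2 = 16 each, +1 to first 1
Round 6: Ashgrove=48 Dunmere=46 → close Ashgrove (overflow 35)
  48÷1 = 48 each, +1 to first 0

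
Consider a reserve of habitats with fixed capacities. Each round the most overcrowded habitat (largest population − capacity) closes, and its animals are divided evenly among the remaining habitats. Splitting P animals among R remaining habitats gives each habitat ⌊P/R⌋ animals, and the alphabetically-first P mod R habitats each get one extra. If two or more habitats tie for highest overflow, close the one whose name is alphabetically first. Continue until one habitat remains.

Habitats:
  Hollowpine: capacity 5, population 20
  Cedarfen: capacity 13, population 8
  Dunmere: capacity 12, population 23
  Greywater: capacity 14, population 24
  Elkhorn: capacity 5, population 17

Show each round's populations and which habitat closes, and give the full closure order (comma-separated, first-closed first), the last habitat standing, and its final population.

Round 1: Cedarfen=8 Dunmere=23 Elkhorn=17 Greywater=24 Hollowpine=20 → close Hollowpine (overflow 15)
  20÷4 = 5 each, +1 to first 0
Round 2: Cedarfen=13 Dunmere=28 Elkhorn=22 Greywater=29 → close Elkhorn (overflow 17)
  22÷3 = 7 each, +1 to first 1
Round 3: Cedarfen=21 Dunmere=35 Greywater=36 → close Dunmere (overflow 23)
  35÷2 = 17 each, +1 to first 1
Round 4: Cedarfen=39 Greywater=53 → close Greywater (overflow 39)
  53÷1 = 53 each, +1 to first 0

Closure order: Hollowpine, Elkhorn, Dunmere, Greywater
Last habitat: Cedarfen with 92 animals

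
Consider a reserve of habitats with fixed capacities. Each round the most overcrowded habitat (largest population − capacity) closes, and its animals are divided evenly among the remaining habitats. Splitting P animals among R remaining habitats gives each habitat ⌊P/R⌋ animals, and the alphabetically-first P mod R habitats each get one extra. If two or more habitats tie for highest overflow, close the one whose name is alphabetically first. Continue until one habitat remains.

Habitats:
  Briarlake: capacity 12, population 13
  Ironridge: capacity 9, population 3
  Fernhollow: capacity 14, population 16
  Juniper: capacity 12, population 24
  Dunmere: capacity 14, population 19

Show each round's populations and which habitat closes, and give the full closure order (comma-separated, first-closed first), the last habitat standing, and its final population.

Closure order: Juniper, Dunmere, Briarlake, Fernhollow
Last habitat: Ironridge with 75 animals

Round 1: Briarlake=13 Dunmere=19 Fernhollow=16 Ironridge=3 Juniper=24 → close Juniper (overflow 12)
  24÷4 = 6 each, +1 to first 0
Round 2: Briarlake=19 Dunmere=25 Fernhollow=22 Ironridge=9 → close Dunmere (overflow 11)
  25÷3 = 8 each, +1 to first 1
Round 3: Briarlake=28 Fernhollow=30 Ironridge=17 → close Briarlake (overflow 16)
  28÷2 = 14 each, +1 to first 0
Round 4: Fernhollow=44 Ironridge=31 → close Fernhollow (overflow 30)
  44÷1 = 44 each, +1 to first 0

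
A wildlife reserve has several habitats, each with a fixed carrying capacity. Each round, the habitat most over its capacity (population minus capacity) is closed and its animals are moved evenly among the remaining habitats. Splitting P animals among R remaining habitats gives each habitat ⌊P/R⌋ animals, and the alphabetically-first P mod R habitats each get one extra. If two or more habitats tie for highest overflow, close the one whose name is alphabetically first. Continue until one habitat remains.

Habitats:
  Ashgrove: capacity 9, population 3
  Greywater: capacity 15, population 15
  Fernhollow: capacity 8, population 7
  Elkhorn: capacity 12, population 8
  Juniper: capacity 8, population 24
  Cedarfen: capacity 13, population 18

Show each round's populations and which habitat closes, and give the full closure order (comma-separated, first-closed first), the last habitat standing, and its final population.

Closure order: Juniper, Cedarfen, Fernhollow, Greywater, Elkhorn
Last habitat: Ashgrove with 75 animals

Round 1: Ashgrove=3 Cedarfen=18 Elkhorn=8 Fernhollow=7 Greywater=15 Juniper=24 → close Juniper (overflow 16)
  24÷5 = 4 each, +1 to first 4
Round 2: Ashgrove=8 Cedarfen=23 Elkhorn=13 Fernhollow=12 Greywater=19 → close Cedarfen (overflow 10)
  23÷4 = 5 each, +1 to first 3
Round 3: Ashgrove=14 Elkhorn=19 Fernhollow=18 Greywater=24 → close Fernhollow (overflow 10)
  18÷3 = 6 each, +1 to first 0
Round 4: Ashgrove=20 Elkhorn=25 Greywater=30 → close Greywater (overflow 15)
  30÷2 = 15 each, +1 to first 0
Round 5: Ashgrove=35 Elkhorn=40 → close Elkhorn (overflow 28)
  40÷1 = 40 each, +1 to first 0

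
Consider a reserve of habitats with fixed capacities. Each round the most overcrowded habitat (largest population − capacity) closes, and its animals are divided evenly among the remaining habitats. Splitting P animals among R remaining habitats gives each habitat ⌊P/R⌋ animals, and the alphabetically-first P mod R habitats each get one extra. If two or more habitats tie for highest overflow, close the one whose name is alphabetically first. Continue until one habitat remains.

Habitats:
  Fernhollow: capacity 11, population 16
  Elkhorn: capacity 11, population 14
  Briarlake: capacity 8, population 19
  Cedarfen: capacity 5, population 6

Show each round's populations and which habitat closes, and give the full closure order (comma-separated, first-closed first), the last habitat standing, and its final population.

Round 1: Briarlake=19 Cedarfen=6 Elkhorn=14 Fernhollow=16 → close Briarlake (overflow 11)
  19÷3 = 6 each, +1 to first 1
Round 2: Cedarfen=13 Elkhorn=20 Fernhollow=22 → close Fernhollow (overflow 11)
  22÷2 = 11 each, +1 to first 0
Round 3: Cedarfen=24 Elkhorn=31 → close Elkhorn (overflow 20)
  31÷1 = 31 each, +1 to first 0

Closure order: Briarlake, Fernhollow, Elkhorn
Last habitat: Cedarfen with 55 animals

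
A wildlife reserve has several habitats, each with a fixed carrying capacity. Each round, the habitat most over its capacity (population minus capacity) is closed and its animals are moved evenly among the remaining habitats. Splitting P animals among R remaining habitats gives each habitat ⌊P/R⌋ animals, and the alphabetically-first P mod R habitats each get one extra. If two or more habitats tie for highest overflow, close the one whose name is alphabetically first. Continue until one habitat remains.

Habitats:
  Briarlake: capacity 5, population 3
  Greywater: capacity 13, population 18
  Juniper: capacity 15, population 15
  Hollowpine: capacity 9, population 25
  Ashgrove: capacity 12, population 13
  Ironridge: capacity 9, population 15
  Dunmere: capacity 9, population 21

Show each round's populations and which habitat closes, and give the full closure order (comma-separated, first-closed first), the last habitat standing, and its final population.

Closure order: Hollowpine, Dunmere, Ironridge, Greywater, Ashgrove, Juniper
Last habitat: Briarlake with 110 animals

Round 1: Ashgrove=13 Briarlake=3 Dunmere=21 Greywater=18 Hollowpine=25 Ironridge=15 Juniper=15 → close Hollowpine (overflow 16)
  25÷6 = 4 each, +1 to first 1
Round 2: Ashgrove=18 Briarlake=7 Dunmere=25 Greywater=22 Ironridge=19 Juniper=19 → close Dunmere (overflow 16)
  25÷5 = 5 each, +1 to first 0
Round 3: Ashgrove=23 Briarlake=12 Greywater=27 Ironridge=24 Juniper=24 → close Ironridge (overflow 15)
  24÷4 = 6 each, +1 to first 0
Round 4: Ashgrove=29 Briarlake=18 Greywater=33 Juniper=30 → close Greywater (overflow 20)
  33÷3 = 11 each, +1 to first 0
Round 5: Ashgrove=40 Briarlake=29 Juniper=41 → close Ashgrove (overflow 28)
  40÷2 = 20 each, +1 to first 0
Round 6: Briarlake=49 Juniper=61 → close Juniper (overflow 46)
  61÷1 = 61 each, +1 to first 0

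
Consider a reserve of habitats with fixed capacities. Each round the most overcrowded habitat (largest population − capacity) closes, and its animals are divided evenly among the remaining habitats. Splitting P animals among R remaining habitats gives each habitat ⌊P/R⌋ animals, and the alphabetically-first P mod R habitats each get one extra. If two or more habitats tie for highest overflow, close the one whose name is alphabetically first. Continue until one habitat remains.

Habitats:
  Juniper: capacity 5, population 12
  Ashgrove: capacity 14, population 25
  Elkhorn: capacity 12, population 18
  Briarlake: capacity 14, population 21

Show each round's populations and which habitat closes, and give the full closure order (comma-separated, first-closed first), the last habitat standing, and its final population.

Round 1: Ashgrove=25 Briarlake=21 Elkhorn=18 Juniper=12 → close Ashgrove (overflow 11)
  25÷3 = 8 each, +1 to first 1
Round 2: Briarlake=30 Elkhorn=26 Juniper=20 → close Briarlake (overflow 16)
  30÷2 = 15 each, +1 to first 0
Round 3: Elkhorn=41 Juniper=35 → close Juniper (overflow 30)
  35÷1 = 35 each, +1 to first 0

Closure order: Ashgrove, Briarlake, Juniper
Last habitat: Elkhorn with 76 animals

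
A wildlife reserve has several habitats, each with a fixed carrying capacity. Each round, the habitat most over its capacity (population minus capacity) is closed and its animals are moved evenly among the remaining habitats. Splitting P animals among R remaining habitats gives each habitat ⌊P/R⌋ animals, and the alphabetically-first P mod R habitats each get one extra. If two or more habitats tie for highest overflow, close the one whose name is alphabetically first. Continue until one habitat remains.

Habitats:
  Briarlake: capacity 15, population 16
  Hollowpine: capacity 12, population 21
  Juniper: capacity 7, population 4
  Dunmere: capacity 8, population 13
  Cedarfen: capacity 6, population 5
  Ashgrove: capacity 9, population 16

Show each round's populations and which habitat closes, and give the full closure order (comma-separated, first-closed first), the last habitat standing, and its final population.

Round 1: Ashgrove=16 Briarlake=16 Cedarfen=5 Dunmere=13 Hollowpine=21 Juniper=4 → close Hollowpine (overflow 9)
  21÷5 = 4 each, +1 to first 1
Round 2: Ashgrove=21 Briarlake=20 Cedarfen=9 Dunmere=17 Juniper=8 → close Ashgrove (overflow 12)
  21÷4 = 5 each, +1 to first 1
Round 3: Briarlake=26 Cedarfen=14 Dunmere=22 Juniper=13 → close Dunmere (overflow 14)
  22÷3 = 7 each, +1 to first 1
Round 4: Briarlake=34 Cedarfen=21 Juniper=20 → close Briarlake (overflow 19)
  34÷2 = 17 each, +1 to first 0
Round 5: Cedarfen=38 Juniper=37 → close Cedarfen (overflow 32)
  38÷1 = 38 each, +1 to first 0

Closure order: Hollowpine, Ashgrove, Dunmere, Briarlake, Cedarfen
Last habitat: Juniper with 75 animals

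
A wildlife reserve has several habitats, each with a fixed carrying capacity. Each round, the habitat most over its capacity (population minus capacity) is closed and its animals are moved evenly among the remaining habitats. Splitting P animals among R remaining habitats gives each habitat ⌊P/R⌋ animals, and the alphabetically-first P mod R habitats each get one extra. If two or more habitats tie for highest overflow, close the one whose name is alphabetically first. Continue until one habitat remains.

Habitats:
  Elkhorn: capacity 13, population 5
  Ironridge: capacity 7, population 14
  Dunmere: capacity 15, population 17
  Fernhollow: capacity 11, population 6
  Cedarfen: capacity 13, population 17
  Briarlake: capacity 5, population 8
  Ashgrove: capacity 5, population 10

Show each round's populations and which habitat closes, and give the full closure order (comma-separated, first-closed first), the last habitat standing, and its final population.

Round 1: Ashgrove=10 Briarlake=8 Cedarfen=17 Dunmere=17 Elkhorn=5 Fernhollow=6 Ironridge=14 → close Ironridge (overflow 7)
  14÷6 = 2 each, +1 to first 2
Round 2: Ashgrove=13 Briarlake=11 Cedarfen=19 Dunmere=19 Elkhorn=7 Fernhollow=8 → close Ashgrove (overflow 8)
  13÷5 = 2 each, +1 to first 3
Round 3: Briarlake=14 Cedarfen=22 Dunmere=22 Elkhorn=9 Fernhollow=10 → close Briarlake (overflow 9)
  14÷4 = 3 each, +1 to first 2
Round 4: Cedarfen=26 Dunmere=26 Elkhorn=12 Fernhollow=13 → close Cedarfen (overflow 13)
  26÷3 = 8 each, +1 to first 2
Round 5: Dunmere=35 Elkhorn=21 Fernhollow=21 → close Dunmere (overflow 20)
  35÷2 = 17 each, +1 to first 1
Round 6: Elkhorn=39 Fernhollow=38 → close Fernhollow (overflow 27)
  38÷1 = 38 each, +1 to first 0

Closure order: Ironridge, Ashgrove, Briarlake, Cedarfen, Dunmere, Fernhollow
Last habitat: Elkhorn with 77 animals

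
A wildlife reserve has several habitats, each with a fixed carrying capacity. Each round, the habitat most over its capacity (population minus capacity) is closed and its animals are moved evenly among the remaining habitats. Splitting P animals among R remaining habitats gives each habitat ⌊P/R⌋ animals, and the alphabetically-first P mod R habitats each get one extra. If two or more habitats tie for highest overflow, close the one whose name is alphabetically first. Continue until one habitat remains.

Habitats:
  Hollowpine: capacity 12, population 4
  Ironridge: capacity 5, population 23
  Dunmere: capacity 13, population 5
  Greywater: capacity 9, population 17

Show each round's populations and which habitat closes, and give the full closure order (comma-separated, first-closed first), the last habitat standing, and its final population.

Closure order: Ironridge, Greywater, Dunmere
Last habitat: Hollowpine with 49 animals

Round 1: Dunmere=5 Greywater=17 Hollowpine=4 Ironridge=23 → close Ironridge (overflow 18)
  23÷3 = 7 each, +1 to first 2
Round 2: Dunmere=13 Greywater=25 Hollowpine=11 → close Greywater (overflow 16)
  25÷2 = 12 each, +1 to first 1
Round 3: Dunmere=26 Hollowpine=23 → close Dunmere (overflow 13)
  26÷1 = 26 each, +1 to first 0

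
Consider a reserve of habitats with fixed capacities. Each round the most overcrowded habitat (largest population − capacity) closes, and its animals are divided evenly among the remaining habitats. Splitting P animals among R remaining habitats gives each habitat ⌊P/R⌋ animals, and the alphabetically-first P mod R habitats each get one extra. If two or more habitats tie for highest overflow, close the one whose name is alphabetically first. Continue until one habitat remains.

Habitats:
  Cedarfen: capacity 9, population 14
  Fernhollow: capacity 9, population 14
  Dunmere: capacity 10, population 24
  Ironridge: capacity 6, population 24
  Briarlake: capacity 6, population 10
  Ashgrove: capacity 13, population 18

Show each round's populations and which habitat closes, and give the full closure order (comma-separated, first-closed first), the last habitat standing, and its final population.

Round 1: Ashgrove=18 Briarlake=10 Cedarfen=14 Dunmere=24 Fernhollow=14 Ironridge=24 → close Ironridge (overflow 18)
  24÷5 = 4 each, +1 to first 4
Round 2: Ashgrove=23 Briarlake=15 Cedarfen=19 Dunmere=29 Fernhollow=18 → close Dunmere (overflow 19)
  29÷4 = 7 each, +1 to first 1
Round 3: Ashgrove=31 Briarlake=22 Cedarfen=26 Fernhollow=25 → close Ashgrove (overflow 18)
  31÷3 = 10 each, +1 to first 1
Round 4: Briarlake=33 Cedarfen=36 Fernhollow=35 → close Briarlake (overflow 27)
  33÷2 = 16 each, +1 to first 1
Round 5: Cedarfen=53 Fernhollow=51 → close Cedarfen (overflow 44)
  53÷1 = 53 each, +1 to first 0

Closure order: Ironridge, Dunmere, Ashgrove, Briarlake, Cedarfen
Last habitat: Fernhollow with 104 animals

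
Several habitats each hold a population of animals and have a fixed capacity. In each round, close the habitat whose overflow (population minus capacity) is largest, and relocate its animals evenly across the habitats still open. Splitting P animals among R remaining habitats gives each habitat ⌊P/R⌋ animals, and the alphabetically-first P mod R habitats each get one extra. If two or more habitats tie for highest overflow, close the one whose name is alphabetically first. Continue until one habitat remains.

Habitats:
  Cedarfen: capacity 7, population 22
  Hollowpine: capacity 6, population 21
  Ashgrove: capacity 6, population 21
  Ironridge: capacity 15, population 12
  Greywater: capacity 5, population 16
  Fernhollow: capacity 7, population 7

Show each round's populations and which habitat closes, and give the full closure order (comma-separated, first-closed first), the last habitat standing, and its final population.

Closure order: Ashgrove, Cedarfen, Hollowpine, Greywater, Fernhollow
Last habitat: Ironridge with 99 animals

Round 1: Ashgrove=21 Cedarfen=22 Fernhollow=7 Greywater=16 Hollowpine=21 Ironridge=12 → close Ashgrove (overflow 15)
  21÷5 = 4 each, +1 to first 1
Round 2: Cedarfen=27 Fernhollow=11 Greywater=20 Hollowpine=25 Ironridge=16 → close Cedarfen (overflow 20)
  27÷4 = 6 each, +1 to first 3
Round 3: Fernhollow=18 Greywater=27 Hollowpine=32 Ironridge=22 → close Hollowpine (overflow 26)
  32÷3 = 10 each, +1 to first 2
Round 4: Fernhollow=29 Greywater=38 Ironridge=32 → close Greywater (overflow 33)
  38÷2 = 19 each, +1 to first 0
Round 5: Fernhollow=48 Ironridge=51 → close Fernhollow (overflow 41)
  48÷1 = 48 each, +1 to first 0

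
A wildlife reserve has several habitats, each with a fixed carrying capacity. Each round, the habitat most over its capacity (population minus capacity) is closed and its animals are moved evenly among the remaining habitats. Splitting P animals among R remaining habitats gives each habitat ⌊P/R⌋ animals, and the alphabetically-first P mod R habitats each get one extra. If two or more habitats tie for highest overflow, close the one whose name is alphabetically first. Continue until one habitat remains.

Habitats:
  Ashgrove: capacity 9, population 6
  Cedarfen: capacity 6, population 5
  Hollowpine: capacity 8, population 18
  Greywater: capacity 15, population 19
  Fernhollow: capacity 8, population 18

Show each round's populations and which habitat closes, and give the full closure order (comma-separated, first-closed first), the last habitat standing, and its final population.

Round 1: Ashgrove=6 Cedarfen=5 Fernhollow=18 Greywater=19 Hollowpine=18 → close Fernhollow (overflow 10)
  18÷4 = 4 each, +1 to first 2
Round 2: Ashgrove=11 Cedarfen=10 Greywater=23 Hollowpine=22 → close Hollowpine (overflow 14)
  22÷3 = 7 each, +1 to first 1
Round 3: Ashgrove=19 Cedarfen=17 Greywater=30 → close Greywater (overflow 15)
  30÷2 = 15 each, +1 to first 0
Round 4: Ashgrove=34 Cedarfen=32 → close Cedarfen (overflow 26)
  32÷1 = 32 each, +1 to first 0

Closure order: Fernhollow, Hollowpine, Greywater, Cedarfen
Last habitat: Ashgrove with 66 animals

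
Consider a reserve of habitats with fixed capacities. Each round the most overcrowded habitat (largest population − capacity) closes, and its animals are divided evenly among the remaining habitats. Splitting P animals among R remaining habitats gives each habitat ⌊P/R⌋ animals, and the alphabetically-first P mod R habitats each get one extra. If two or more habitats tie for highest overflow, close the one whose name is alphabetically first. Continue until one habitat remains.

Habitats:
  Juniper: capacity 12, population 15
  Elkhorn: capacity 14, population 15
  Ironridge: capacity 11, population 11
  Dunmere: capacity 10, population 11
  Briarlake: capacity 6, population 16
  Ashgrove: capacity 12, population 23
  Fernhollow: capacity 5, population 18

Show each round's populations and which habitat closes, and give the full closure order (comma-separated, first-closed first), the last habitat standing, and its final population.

Round 1: Ashgrove=23 Briarlake=16 Dunmere=11 Elkhorn=15 Fernhollow=18 Ironridge=11 Juniper=15 → close Fernhollow (overflow 13)
  18÷6 = 3 each, +1 to first 0
Round 2: Ashgrove=26 Briarlake=19 Dunmere=14 Elkhorn=18 Ironridge=14 Juniper=18 → close Ashgrove (overflow 14)
  26÷5 = 5 each, +1 to first 1
Round 3: Briarlake=25 Dunmere=19 Elkhorn=23 Ironridge=19 Juniper=23 → close Briarlake (overflow 19)
  25÷4 = 6 each, +1 to first 1
Round 4: Dunmere=26 Elkhorn=29 Ironridge=25 Juniper=29 → close Juniper (overflow 17)
  29÷3 = 9 each, +1 to first 2
Round 5: Dunmere=36 Elkhorn=39 Ironridge=34 → close Dunmere (overflow 26)
  36÷2 = 18 each, +1 to first 0
Round 6: Elkhorn=57 Ironridge=52 → close Elkhorn (overflow 43)
  57÷1 = 57 each, +1 to first 0

Closure order: Fernhollow, Ashgrove, Briarlake, Juniper, Dunmere, Elkhorn
Last habitat: Ironridge with 109 animals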